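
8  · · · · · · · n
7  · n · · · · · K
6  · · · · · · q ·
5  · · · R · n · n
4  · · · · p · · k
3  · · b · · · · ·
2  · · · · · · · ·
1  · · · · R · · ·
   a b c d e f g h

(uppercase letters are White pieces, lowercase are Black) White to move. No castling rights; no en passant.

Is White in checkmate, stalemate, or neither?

checkmate

White to move; white king on h7.
In check: yes, from the black queen on g6.
King squares — g6: attacked by Nh8; h6: attacked by Nf5; g7: attacked by Bc3; g8: attacked by Qg6; h8: attacked by Bc3.
Legal moves for White: none.
In check with no legal moves → checkmate.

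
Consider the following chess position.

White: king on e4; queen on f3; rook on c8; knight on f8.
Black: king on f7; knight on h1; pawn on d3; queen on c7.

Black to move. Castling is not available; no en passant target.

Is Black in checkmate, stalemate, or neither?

neither

Black to move; black king on f7.
In check: yes, from the white queen on f3.
King squares — e6: attacked by Nf8; f6: attacked by Qf3; g6: attacked by Nf8; e7: available; g7: available; e8: attacked by Rc8; f8: attacked by Qf3; g8: available.
Legal moves for Black: Kg8, Kg7, Ke7, Qf4+.
Black is in check but has 4 legal moves → neither.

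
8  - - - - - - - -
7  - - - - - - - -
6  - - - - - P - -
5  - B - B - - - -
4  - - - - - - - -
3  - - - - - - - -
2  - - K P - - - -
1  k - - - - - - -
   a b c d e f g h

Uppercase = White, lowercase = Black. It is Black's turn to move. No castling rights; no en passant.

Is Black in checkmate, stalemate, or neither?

Black to move; black king on a1.
In check: no.
King squares — b1: attacked by Kc2; a2: attacked by Bd5; b2: attacked by Kc2.
Legal moves for Black: none.
Not in check and no legal moves → stalemate.

stalemate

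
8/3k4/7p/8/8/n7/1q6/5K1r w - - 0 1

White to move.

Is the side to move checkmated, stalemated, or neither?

White to move; white king on f1.
In check: yes, from the black rook on h1.
King squares — e1: attacked by Rh1; g1: attacked by Rh1; e2: attacked by Qb2; f2: attacked by Qb2; g2: attacked by Qb2.
Legal moves for White: none.
In check with no legal moves → checkmate.

checkmate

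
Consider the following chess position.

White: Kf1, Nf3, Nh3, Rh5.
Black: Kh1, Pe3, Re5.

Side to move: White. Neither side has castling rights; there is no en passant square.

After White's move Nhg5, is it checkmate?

After Nhg5: black king on h1; in check: yes, from the white rook on h5.
King squares — g1: attacked by Kf1; g2: attacked by Kf1; h2: attacked by Nf3.
Black has no legal moves → checkmate.

yes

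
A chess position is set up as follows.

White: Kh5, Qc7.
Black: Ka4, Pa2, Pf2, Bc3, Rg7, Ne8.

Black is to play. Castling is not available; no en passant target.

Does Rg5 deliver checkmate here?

After Rg5: white king on h5; in check: yes, from the black rook on g5.
White has 3 legal replies: Kh6, Kxg5, Kh4.
In check but a legal move exists → not checkmate.

no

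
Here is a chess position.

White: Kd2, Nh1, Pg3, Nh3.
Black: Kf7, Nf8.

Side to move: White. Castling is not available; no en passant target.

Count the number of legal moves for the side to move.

White to move; king on d2.
In check: no.
Legal moves: Ng5+, Nf4, N3f2, Ng1, Ke3, Kd3, Kc3, Ke2, Kc2, Ke1, Kd1, Kc1, N1f2, g4.
Count: 14.

14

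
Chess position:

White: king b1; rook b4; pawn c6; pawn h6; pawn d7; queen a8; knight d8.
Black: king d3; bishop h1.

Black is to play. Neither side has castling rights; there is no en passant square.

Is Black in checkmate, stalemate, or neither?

neither

Black to move; black king on d3.
In check: no.
Legal moves for Black: Ke3, Kc3, Ke2, Kd2, Bxc6, Bd5, Be4, Bf3, Bg2.
Black has 9 legal moves and is not in check → neither.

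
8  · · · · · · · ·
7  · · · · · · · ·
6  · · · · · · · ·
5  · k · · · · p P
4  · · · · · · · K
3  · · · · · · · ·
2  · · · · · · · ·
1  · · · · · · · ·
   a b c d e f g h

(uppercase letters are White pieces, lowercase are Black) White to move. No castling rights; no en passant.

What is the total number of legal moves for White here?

4

White to move; king on h4.
In check: yes, from the black pawn on g5.
Legal moves: Kxg5, Kg4, Kh3, Kg3.
Count: 4.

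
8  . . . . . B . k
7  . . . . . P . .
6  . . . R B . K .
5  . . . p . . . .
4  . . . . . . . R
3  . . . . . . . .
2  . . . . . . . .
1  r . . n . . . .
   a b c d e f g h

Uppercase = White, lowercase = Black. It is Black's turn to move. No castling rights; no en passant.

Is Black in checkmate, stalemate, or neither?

checkmate

Black to move; black king on h8.
In check: yes, from the white rook on h4.
King squares — g7: attacked by Kg6; h7: attacked by Rh4; g8: attacked by Pf7.
Legal moves for Black: none.
In check with no legal moves → checkmate.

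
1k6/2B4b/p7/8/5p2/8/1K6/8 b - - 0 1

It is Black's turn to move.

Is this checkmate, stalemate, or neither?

neither

Black to move; black king on b8.
In check: yes, from the white bishop on c7.
King squares — a7: available; b7: available; c7: available; a8: available; c8: available.
Legal moves for Black: Kc8, Ka8, Kxc7, Kb7, Ka7.
Black is in check but has 5 legal moves → neither.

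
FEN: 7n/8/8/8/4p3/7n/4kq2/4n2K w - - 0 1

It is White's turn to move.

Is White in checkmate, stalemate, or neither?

stalemate

White to move; white king on h1.
In check: no.
King squares — g1: attacked by Qf2; g2: attacked by Ne1; h2: attacked by Qf2.
Legal moves for White: none.
Not in check and no legal moves → stalemate.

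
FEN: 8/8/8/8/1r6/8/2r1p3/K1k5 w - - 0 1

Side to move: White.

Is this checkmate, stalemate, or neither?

stalemate

White to move; white king on a1.
In check: no.
King squares — b1: attacked by Kc1; a2: attacked by Rc2; b2: attacked by Kc1.
Legal moves for White: none.
Not in check and no legal moves → stalemate.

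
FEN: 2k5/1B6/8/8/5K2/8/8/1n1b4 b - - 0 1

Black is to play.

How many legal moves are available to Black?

Black to move; king on c8.
In check: yes, from the white bishop on b7.
Legal moves: Kd8, Kb8, Kd7, Kc7, Kxb7.
Count: 5.

5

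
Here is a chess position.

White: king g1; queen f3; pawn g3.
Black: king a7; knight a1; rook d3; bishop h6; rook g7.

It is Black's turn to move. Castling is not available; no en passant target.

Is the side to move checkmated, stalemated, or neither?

Black to move; black king on a7.
In check: no.
Legal moves for Black include: Rg8, Rh7, Rf7, Re7, Rgd7, Rc7, Rb7, Rg6, Rg5, Rg4, Rxg3+, Kb8, Kb6, Ka6, Bg5, Bf4, Be3+, Bd2, ... (list truncated; more exist).
Black has legal moves and is not in check → neither.

neither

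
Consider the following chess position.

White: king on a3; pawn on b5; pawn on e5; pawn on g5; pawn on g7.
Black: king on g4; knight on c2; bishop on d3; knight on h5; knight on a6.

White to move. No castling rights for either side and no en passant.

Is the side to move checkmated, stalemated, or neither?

White to move; white king on a3.
In check: yes, from the black knight on c2.
Legal moves for White: Ka4, Kb3, Kb2, Ka2.
White is in check but has 4 legal moves → neither.

neither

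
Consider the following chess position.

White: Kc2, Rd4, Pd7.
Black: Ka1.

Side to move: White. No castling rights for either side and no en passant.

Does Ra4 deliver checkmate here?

yes

After Ra4: black king on a1; in check: yes, from the white rook on a4.
King squares — b1: attacked by Kc2; a2: attacked by Ra4; b2: attacked by Kc2.
Black has no legal moves → checkmate.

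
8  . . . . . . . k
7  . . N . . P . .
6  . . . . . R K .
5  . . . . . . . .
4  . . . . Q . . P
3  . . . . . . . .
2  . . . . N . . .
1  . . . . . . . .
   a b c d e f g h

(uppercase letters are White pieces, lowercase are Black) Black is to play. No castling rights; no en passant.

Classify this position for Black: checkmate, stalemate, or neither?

Black to move; black king on h8.
In check: no.
King squares — g7: attacked by Kg6; h7: attacked by Kg6; g8: attacked by Pf7.
Legal moves for Black: none.
Not in check and no legal moves → stalemate.

stalemate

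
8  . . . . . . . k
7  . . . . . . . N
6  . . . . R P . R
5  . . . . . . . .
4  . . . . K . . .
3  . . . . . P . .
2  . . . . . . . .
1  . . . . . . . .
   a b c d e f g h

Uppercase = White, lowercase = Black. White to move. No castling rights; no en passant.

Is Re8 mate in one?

yes

After Re8: black king on h8; in check: yes, from the white rook on e8.
King squares — g7: attacked by Pf6; h7: attacked by Rh6; g8: attacked by Re8.
Black has no legal moves → checkmate.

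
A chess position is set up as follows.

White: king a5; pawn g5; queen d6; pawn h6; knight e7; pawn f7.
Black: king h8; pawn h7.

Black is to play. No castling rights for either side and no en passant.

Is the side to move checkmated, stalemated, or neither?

stalemate

Black to move; black king on h8.
In check: no.
King squares — g7: attacked by Ph6; h7: own pawn; g8: attacked by Ne7.
Legal moves for Black: none.
Not in check and no legal moves → stalemate.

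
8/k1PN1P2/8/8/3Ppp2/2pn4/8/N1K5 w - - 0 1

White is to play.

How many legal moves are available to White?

3

White to move; king on c1.
In check: yes, from the black knight on d3.
Legal moves: Kc2, Kd1, Kb1.
Count: 3.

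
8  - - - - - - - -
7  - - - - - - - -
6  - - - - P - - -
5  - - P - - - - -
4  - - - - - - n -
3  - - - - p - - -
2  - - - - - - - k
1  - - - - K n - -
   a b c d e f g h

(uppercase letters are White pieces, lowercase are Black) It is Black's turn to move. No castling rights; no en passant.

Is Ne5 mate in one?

After Ne5: white king on e1; in check: no.
White is not in check, so this cannot be checkmate.

no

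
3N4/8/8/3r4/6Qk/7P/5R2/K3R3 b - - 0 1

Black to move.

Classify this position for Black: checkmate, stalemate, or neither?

checkmate

Black to move; black king on h4.
In check: yes, from the white queen on g4.
King squares — g3: attacked by Qg4; h3: attacked by Qg4; g4: attacked by Ph3; g5: attacked by Qg4; h5: attacked by Qg4.
Legal moves for Black: none.
In check with no legal moves → checkmate.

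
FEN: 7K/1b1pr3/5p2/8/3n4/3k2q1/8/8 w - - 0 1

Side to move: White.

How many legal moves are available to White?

0

White to move; king on h8.
In check: no.
Legal moves: none.
Count: 0.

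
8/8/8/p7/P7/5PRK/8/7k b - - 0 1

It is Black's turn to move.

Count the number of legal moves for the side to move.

0

Black to move; king on h1.
In check: no.
Legal moves: none.
Count: 0.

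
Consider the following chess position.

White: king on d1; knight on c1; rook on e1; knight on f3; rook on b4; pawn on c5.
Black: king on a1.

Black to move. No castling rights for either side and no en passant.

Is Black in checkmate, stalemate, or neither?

stalemate

Black to move; black king on a1.
In check: no.
King squares — b1: attacked by Rb4; a2: attacked by Nc1; b2: attacked by Rb4.
Legal moves for Black: none.
Not in check and no legal moves → stalemate.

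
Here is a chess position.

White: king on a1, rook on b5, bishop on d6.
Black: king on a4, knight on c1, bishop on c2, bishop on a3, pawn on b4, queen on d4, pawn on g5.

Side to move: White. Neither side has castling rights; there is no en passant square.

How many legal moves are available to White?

0

White to move; king on a1.
In check: yes, from the black queen on d4.
Legal moves: none.
Count: 0.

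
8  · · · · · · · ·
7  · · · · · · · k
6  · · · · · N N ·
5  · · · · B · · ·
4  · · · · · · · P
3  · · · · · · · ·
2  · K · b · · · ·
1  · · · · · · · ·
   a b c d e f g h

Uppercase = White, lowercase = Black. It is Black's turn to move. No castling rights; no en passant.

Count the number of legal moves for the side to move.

3

Black to move; king on h7.
In check: yes, from the white knight on f6.
Legal moves: Kg7, Kh6, Kxg6.
Count: 3.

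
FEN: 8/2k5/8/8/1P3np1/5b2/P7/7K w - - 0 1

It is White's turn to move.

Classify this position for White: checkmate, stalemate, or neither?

White to move; white king on h1.
In check: yes, from the black bishop on f3.
Legal moves for White: Kh2, Kg1.
White is in check but has 2 legal moves → neither.

neither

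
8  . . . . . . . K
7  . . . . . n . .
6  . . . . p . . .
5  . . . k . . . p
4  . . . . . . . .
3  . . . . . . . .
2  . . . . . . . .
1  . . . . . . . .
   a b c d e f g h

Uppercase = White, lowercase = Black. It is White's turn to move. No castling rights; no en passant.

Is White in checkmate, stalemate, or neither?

neither

White to move; white king on h8.
In check: yes, from the black knight on f7.
King squares — g7: available; h7: available; g8: available.
Legal moves for White: Kg8, Kh7, Kg7.
White is in check but has 3 legal moves → neither.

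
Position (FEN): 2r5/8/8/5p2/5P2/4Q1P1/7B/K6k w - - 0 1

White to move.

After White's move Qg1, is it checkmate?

After Qg1: black king on h1; in check: yes, from the white queen on g1.
King squares — g1: attacked by Bh2; g2: attacked by Qg1; h2: attacked by Qg1.
Black has no legal moves → checkmate.

yes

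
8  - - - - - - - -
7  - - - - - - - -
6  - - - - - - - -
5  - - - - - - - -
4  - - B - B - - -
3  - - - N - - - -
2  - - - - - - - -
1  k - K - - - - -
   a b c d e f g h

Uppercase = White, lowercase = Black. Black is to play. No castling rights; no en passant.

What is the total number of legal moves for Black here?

0

Black to move; king on a1.
In check: no.
Legal moves: none.
Count: 0.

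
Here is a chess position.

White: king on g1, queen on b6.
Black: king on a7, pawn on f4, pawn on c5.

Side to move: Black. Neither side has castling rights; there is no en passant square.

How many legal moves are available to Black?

Black to move; king on a7.
In check: yes, from the white queen on b6.
Legal moves: Ka8, Kxb6.
Count: 2.

2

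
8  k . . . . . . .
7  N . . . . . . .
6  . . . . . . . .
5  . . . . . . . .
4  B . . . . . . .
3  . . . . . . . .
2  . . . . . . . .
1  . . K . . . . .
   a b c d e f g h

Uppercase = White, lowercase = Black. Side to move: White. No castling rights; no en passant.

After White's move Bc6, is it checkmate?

After Bc6: black king on a8; in check: yes, from the white bishop on c6.
Black has 2 legal replies: Kb8, Kxa7.
In check but a legal move exists → not checkmate.

no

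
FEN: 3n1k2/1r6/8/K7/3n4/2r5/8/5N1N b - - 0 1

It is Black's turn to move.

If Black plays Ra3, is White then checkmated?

yes

After Ra3: white king on a5; in check: yes, from the black rook on a3.
King squares — a4: attacked by Ra3; b4: attacked by Rb7; b5: attacked by Nd4; a6: attacked by Ra3; b6: attacked by Rb7.
White has no legal moves → checkmate.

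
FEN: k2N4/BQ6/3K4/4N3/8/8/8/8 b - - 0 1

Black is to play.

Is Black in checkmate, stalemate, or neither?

Black to move; black king on a8.
In check: yes, from the white queen on b7.
King squares — a7: attacked by Qb7; b7: attacked by Nd8; b8: attacked by Ba7.
Legal moves for Black: none.
In check with no legal moves → checkmate.

checkmate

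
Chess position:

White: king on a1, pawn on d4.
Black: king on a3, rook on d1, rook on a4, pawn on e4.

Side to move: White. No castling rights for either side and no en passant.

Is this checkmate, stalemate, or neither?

checkmate

White to move; white king on a1.
In check: yes, from the black rook on d1.
King squares — b1: attacked by Rd1; a2: attacked by Ka3; b2: attacked by Ka3.
Legal moves for White: none.
In check with no legal moves → checkmate.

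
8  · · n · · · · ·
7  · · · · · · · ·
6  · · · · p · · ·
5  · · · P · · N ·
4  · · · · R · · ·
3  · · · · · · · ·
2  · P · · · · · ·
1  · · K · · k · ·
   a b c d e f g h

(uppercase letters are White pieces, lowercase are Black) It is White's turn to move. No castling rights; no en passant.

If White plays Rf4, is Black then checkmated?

no

After Rf4: black king on f1; in check: yes, from the white rook on f4.
Black has 4 legal replies: Kg2, Ke2, Kg1, Ke1.
In check but a legal move exists → not checkmate.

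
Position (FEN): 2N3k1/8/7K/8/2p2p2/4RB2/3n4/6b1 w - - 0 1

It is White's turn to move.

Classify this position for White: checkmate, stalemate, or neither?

neither

White to move; white king on h6.
In check: no.
Legal moves for White include: Ne7+, Na7, Nd6, Nb6, Kg6, Kh5, Kg5, Ba8, Bb7, Bc6, Bh5, Bd5+, Bg4, Be4, Bg2, Be2, Bh1, Bd1, ... (list truncated; more exist).
White has legal moves and is not in check → neither.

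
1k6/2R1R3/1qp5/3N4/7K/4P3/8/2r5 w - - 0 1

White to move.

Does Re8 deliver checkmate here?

After Re8: black king on b8; in check: yes, from the white rook on e8.
King squares — a7: attacked by Rc7; b7: attacked by Rc7; c7: attacked by Nd5; a8: attacked by Re8; c8: attacked by Rc7.
Black has no legal moves → checkmate.

yes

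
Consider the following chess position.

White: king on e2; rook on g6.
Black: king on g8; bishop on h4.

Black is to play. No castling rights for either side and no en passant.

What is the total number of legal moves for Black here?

Black to move; king on g8.
In check: yes, from the white rook on g6.
Legal moves: Kh8, Kf8, Kh7, Kf7.
Count: 4.

4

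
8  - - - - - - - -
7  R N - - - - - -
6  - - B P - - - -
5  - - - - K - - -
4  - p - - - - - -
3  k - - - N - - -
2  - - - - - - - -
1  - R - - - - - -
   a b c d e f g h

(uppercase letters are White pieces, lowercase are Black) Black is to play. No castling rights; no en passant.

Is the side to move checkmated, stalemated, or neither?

checkmate

Black to move; black king on a3.
In check: yes, from the white rook on a7.
King squares — a2: attacked by Ra7; b2: attacked by Rb1; b3: attacked by Rb1; a4: attacked by Bc6; b4: own pawn.
Legal moves for Black: none.
In check with no legal moves → checkmate.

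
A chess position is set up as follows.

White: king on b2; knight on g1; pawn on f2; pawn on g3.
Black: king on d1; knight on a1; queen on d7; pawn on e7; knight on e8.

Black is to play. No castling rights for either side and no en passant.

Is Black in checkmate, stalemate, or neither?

Black to move; black king on d1.
In check: no.
Legal moves for Black include: Ng7, Nc7, Nf6, Nd6, Qd8, Qc8, Qc7, Qb7+, Qa7, Qe6, Qd6, Qc6, Qf5, Qd5, Qb5+, Qg4, Qd4+, Qa4, ... (list truncated; more exist).
Black has legal moves and is not in check → neither.

neither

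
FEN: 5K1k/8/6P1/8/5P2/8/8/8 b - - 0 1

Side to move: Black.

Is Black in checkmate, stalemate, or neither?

stalemate

Black to move; black king on h8.
In check: no.
King squares — g7: attacked by Kf8; h7: attacked by Pg6; g8: attacked by Kf8.
Legal moves for Black: none.
Not in check and no legal moves → stalemate.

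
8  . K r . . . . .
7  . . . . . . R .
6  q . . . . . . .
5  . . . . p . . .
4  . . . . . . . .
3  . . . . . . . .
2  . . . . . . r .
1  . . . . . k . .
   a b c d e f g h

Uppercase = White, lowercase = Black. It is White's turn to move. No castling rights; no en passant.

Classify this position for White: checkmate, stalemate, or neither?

White to move; white king on b8.
In check: yes, from the black rook on c8.
King squares — a7: attacked by Qa6; b7: attacked by Qa6; c7: attacked by Rc8; a8: attacked by Qa6; c8: attacked by Qa6.
Legal moves for White: none.
In check with no legal moves → checkmate.

checkmate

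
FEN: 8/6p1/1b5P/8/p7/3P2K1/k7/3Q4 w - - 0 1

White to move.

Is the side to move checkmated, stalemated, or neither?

White to move; white king on g3.
In check: no.
Legal moves for White include: Kh4, Kg4, Kf4, Kh3, Kf3, Kh2, Kg2, Qh5, Qg4, Qxa4+, Qf3, Qb3+, Qe2+, Qd2+, Qc2+, Qh1, Qg1, Qf1, ... (list truncated; more exist).
White has legal moves and is not in check → neither.

neither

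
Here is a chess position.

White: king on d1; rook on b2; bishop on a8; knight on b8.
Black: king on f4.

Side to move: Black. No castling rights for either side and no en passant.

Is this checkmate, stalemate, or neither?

neither

Black to move; black king on f4.
In check: no.
Legal moves for Black: Kg5, Kf5, Ke5, Kg4, Kg3, Ke3.
Black has 6 legal moves and is not in check → neither.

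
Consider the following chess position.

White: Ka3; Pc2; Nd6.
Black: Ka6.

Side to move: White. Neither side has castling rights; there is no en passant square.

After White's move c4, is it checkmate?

no

After c4: black king on a6; in check: no.
Black is not in check, so this cannot be checkmate.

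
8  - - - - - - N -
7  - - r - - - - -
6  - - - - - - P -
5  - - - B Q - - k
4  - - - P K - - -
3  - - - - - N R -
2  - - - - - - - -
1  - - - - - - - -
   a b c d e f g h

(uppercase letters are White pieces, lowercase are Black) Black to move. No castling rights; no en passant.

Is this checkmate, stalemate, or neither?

Black to move; black king on h5.
In check: yes, from the white queen on e5.
King squares — g4: attacked by Rg3; h4: attacked by Nf3; g5: attacked by Nf3; g6: attacked by Rg3; h6: attacked by Ng8.
Legal moves for Black: none.
In check with no legal moves → checkmate.

checkmate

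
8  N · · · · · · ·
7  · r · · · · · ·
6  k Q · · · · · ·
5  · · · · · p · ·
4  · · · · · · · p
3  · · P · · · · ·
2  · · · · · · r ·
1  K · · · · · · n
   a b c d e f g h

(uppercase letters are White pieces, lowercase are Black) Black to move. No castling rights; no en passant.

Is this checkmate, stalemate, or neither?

neither

Black to move; black king on a6.
In check: yes, from the white queen on b6.
King squares — a5: attacked by Qb6; b5: attacked by Qb6; b6: attacked by Na8; a7: attacked by Qb6; b7: own rook.
Legal moves for Black: Rxb6.
Black is in check but has 1 legal move → neither.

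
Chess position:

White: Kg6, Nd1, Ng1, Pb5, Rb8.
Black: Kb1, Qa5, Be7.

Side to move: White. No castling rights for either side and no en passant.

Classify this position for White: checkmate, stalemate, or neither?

neither

White to move; white king on g6.
In check: no.
Legal moves for White include: Rh8, Rg8, Rf8, Re8, Rd8, Rc8, Ra8, Rb7, Rb6, Kh7, Kg7, Kf7, Kh6, Kh5, Kf5, Nh3, Nf3, Ne2, ... (list truncated; more exist).
White has legal moves and is not in check → neither.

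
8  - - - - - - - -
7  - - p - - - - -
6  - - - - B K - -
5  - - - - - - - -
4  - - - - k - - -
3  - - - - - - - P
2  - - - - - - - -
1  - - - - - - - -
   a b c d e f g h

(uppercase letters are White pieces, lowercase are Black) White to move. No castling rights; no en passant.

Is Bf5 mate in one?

After Bf5: black king on e4; in check: yes, from the white bishop on f5.
Black has 5 legal replies: Kd5, Kf4, Kd4, Kf3, Ke3.
In check but a legal move exists → not checkmate.

no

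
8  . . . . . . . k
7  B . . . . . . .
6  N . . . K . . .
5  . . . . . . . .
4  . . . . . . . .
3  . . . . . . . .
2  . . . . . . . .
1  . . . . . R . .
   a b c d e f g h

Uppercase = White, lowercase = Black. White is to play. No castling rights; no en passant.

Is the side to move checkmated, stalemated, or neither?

neither

White to move; white king on e6.
In check: no.
Legal moves for White include: Bb8, Bb6, Bc5, Bd4+, Be3, Bf2, Bg1, Kf7, Ke7, Kd7, Kf6, Kd6, Kf5, Ke5, Kd5, Nb8, Nc7, Nc5, ... (list truncated; more exist).
White has legal moves and is not in check → neither.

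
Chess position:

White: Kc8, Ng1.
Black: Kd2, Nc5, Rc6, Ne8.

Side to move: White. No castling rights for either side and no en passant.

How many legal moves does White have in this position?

2

White to move; king on c8.
In check: yes, from the black rook on c6.
Legal moves: Kd8, Kb8.
Count: 2.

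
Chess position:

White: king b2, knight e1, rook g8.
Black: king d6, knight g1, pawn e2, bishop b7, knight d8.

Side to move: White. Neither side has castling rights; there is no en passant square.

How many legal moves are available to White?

23

White to move; king on b2.
In check: no.
Legal moves: Rh8, Rf8, Re8, Rxd8+, Rg7, Rg6+, Rg5, Rg4, Rg3, Rg2, Rxg1, Kc3, Kb3, Ka3, Kc2, Ka2, Kc1, Kb1, Ka1, Nf3, Nd3, Ng2, Nc2.
Count: 23.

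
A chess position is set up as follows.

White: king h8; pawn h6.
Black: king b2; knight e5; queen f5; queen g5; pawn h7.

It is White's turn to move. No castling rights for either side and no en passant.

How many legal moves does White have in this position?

White to move; king on h8.
In check: no.
Legal moves: none.
Count: 0.

0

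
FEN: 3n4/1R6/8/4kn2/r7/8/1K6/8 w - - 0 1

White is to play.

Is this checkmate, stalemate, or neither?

neither

White to move; white king on b2.
In check: no.
Legal moves for White: Rb8, Rh7, Rg7, Rf7, Re7+, Rd7, Rc7, Ra7, Rb6, Rb5+, Rb4, Rb3, Kc3, Kb3, Kc2, Kc1, Kb1.
White has 17 legal moves and is not in check → neither.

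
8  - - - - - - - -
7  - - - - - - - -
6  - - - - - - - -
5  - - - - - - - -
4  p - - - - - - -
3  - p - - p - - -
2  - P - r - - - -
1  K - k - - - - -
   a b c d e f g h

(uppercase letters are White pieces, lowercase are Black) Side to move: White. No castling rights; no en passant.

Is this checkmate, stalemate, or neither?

White to move; white king on a1.
In check: no.
King squares — b1: attacked by Kc1; a2: attacked by Pb3; b2: own pawn.
Legal moves for White: none.
Not in check and no legal moves → stalemate.

stalemate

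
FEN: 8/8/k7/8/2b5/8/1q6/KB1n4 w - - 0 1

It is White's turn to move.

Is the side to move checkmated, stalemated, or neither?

checkmate

White to move; white king on a1.
In check: yes, from the black queen on b2.
King squares — b1: own bishop; a2: attacked by Qb2; b2: attacked by Nd1.
Legal moves for White: none.
In check with no legal moves → checkmate.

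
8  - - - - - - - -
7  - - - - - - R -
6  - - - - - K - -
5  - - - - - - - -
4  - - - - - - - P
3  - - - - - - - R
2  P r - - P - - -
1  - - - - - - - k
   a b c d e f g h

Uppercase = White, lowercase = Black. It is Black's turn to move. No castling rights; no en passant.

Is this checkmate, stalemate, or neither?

checkmate

Black to move; black king on h1.
In check: yes, from the white rook on h3.
King squares — g1: attacked by Rg7; g2: attacked by Rg7; h2: attacked by Rh3.
Legal moves for Black: none.
In check with no legal moves → checkmate.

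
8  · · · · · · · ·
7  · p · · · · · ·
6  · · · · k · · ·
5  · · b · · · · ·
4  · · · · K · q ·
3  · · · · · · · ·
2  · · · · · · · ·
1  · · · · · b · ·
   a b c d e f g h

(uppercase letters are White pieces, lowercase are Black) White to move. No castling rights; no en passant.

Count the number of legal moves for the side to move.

0

White to move; king on e4.
In check: yes, from the black queen on g4.
Legal moves: none.
Count: 0.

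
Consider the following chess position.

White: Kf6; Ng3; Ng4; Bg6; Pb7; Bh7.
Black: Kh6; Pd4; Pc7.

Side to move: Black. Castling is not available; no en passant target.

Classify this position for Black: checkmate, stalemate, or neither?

Black to move; black king on h6.
In check: yes, from the white knight on g4.
King squares — g5: attacked by Kf6; h5: attacked by Ng3; g6: attacked by Kf6; g7: attacked by Kf6; h7: attacked by Bg6.
Legal moves for Black: none.
In check with no legal moves → checkmate.

checkmate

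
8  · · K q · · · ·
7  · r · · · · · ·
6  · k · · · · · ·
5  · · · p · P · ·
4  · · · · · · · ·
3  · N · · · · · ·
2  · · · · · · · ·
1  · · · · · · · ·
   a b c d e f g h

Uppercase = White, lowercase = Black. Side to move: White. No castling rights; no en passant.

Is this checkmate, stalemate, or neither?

White to move; white king on c8.
In check: yes, from the black queen on d8.
Legal moves for White: Kxd8.
White is in check but has 1 legal move → neither.

neither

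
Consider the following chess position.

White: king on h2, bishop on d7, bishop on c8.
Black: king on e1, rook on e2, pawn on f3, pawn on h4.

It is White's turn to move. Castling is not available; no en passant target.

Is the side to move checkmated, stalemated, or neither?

neither

White to move; white king on h2.
In check: yes, from the black rook on e2.
Legal moves for White: Kh3, Kh1, Kg1.
White is in check but has 3 legal moves → neither.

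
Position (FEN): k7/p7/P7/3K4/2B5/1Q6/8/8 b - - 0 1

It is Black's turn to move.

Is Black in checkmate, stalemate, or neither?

stalemate

Black to move; black king on a8.
In check: no.
King squares — a7: own pawn; b7: attacked by Qb3; b8: attacked by Qb3.
Legal moves for Black: none.
Not in check and no legal moves → stalemate.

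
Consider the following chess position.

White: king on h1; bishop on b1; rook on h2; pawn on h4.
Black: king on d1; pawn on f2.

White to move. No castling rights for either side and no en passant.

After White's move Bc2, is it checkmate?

After Bc2: black king on d1; in check: yes, from the white bishop on c2.
Black has 5 legal replies: Ke2, Kd2, Kxc2, Ke1, Kc1.
In check but a legal move exists → not checkmate.

no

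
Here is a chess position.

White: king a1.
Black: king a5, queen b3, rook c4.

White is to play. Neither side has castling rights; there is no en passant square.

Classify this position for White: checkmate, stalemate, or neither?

White to move; white king on a1.
In check: no.
King squares — b1: attacked by Qb3; a2: attacked by Qb3; b2: attacked by Qb3.
Legal moves for White: none.
Not in check and no legal moves → stalemate.

stalemate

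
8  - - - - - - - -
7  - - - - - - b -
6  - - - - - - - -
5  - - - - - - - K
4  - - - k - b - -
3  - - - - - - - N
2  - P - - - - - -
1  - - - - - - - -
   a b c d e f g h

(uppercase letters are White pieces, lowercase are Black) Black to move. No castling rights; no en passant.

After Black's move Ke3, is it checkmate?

After Ke3: white king on h5; in check: no.
White is not in check, so this cannot be checkmate.

no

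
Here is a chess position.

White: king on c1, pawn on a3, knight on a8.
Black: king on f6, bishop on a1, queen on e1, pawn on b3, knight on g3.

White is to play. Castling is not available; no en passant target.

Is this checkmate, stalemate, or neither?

checkmate

White to move; white king on c1.
In check: yes, from the black queen on e1.
King squares — b1: attacked by Qe1; d1: attacked by Qe1; b2: attacked by Ba1; c2: attacked by Pb3; d2: attacked by Qe1.
Legal moves for White: none.
In check with no legal moves → checkmate.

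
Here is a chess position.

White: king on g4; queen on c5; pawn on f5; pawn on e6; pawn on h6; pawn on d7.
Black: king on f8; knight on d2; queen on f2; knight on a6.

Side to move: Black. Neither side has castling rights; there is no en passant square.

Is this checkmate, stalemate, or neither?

neither

Black to move; black king on f8.
In check: yes, from the white queen on c5.
King squares — e7: attacked by Qc5; f7: attacked by Pe6; g7: attacked by Ph6; e8: attacked by Pd7; g8: available.
Legal moves for Black: Kg8, Nxc5, Qxc5.
Black is in check but has 3 legal moves → neither.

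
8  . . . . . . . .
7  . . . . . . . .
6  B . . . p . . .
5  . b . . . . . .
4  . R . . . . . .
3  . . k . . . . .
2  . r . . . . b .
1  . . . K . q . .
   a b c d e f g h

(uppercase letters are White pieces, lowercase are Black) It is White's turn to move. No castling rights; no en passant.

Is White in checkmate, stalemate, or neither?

checkmate

White to move; white king on d1.
In check: yes, from the black queen on f1.
King squares — c1: attacked by Qf1; e1: attacked by Qf1; c2: attacked by Rb2; d2: attacked by Rb2; e2: attacked by Qf1.
Legal moves for White: none.
In check with no legal moves → checkmate.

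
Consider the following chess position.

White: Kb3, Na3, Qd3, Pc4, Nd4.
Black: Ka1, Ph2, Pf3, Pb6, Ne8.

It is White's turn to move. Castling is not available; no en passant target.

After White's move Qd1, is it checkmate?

After Qd1: black king on a1; in check: yes, from the white queen on d1.
King squares — b1: attacked by Qd1; a2: attacked by Kb3; b2: attacked by Kb3.
Black has no legal moves → checkmate.

yes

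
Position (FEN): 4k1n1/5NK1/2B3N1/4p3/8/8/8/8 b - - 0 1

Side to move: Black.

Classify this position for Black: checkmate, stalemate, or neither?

Black to move; black king on e8.
In check: yes, from the white bishop on c6.
King squares — d7: attacked by Bc6; e7: attacked by Ng6; f7: attacked by Kg7; d8: attacked by Nf7; f8: attacked by Ng6.
Legal moves for Black: none.
In check with no legal moves → checkmate.

checkmate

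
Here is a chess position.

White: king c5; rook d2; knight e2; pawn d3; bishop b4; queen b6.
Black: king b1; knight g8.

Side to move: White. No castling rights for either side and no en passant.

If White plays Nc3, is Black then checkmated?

After Nc3: black king on b1; in check: yes, from the white knight on c3.
Black has 2 legal replies: Kc1, Ka1.
In check but a legal move exists → not checkmate.

no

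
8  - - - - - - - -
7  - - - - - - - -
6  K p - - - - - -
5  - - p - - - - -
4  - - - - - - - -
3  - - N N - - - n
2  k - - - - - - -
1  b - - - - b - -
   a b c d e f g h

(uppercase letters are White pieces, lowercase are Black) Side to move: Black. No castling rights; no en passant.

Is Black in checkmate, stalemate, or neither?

Black to move; black king on a2.
In check: yes, from the white knight on c3.
King squares — a1: own bishop; b1: attacked by Nc3; b2: attacked by Nd3; a3: available; b3: available.
Legal moves for Black: Kb3, Ka3, Bxc3.
Black is in check but has 3 legal moves → neither.

neither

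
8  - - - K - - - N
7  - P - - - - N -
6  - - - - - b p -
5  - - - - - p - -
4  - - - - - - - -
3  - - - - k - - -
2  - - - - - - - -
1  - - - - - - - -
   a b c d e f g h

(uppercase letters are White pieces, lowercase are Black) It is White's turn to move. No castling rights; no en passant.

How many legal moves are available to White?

4

White to move; king on d8.
In check: yes, from the black bishop on f6.
Legal moves: Ke8, Kc8, Kd7, Kc7.
Count: 4.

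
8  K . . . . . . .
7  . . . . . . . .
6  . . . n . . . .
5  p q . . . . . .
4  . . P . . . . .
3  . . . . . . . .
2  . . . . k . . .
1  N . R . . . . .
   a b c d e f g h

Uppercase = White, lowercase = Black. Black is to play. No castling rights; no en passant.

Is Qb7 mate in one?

After Qb7: white king on a8; in check: yes, from the black queen on b7.
King squares — a7: attacked by Qb7; b7: attacked by Nd6; b8: attacked by Qb7.
White has no legal moves → checkmate.

yes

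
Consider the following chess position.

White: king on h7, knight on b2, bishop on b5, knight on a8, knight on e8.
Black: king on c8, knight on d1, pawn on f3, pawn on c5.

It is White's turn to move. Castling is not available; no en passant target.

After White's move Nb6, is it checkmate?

no

After Nb6: black king on c8; in check: yes, from the white knight on b6.
Black has 3 legal replies: Kd8, Kb8, Kb7.
In check but a legal move exists → not checkmate.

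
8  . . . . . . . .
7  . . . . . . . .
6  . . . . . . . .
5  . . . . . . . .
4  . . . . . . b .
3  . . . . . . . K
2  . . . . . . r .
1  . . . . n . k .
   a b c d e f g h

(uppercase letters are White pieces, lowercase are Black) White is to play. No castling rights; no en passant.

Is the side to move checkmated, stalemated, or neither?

White to move; white king on h3.
In check: yes, from the black bishop on g4.
Legal moves for White: Kh4.
White is in check but has 1 legal move → neither.

neither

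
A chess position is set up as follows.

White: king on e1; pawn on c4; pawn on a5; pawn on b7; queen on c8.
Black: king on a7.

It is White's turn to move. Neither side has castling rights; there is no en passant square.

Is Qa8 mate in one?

After Qa8: black king on a7; in check: yes, from the white queen on a8.
King squares — a6: attacked by Qa8; b6: attacked by Pa5; b7: attacked by Qa8; a8: attacked by Pb7; b8: attacked by Qa8.
Black has no legal moves → checkmate.

yes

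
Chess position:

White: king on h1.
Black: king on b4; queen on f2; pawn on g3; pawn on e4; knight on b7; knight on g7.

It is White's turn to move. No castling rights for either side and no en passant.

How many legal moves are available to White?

White to move; king on h1.
In check: no.
Legal moves: none.
Count: 0.

0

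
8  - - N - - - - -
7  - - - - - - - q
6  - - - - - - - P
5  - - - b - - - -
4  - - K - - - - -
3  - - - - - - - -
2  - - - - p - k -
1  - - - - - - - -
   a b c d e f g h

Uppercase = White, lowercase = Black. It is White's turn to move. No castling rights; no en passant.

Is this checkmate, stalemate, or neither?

White to move; white king on c4.
In check: yes, from the black bishop on d5.
Legal moves for White: Kxd5, Kc5, Kb5, Kd4, Kb4, Kc3.
White is in check but has 6 legal moves → neither.

neither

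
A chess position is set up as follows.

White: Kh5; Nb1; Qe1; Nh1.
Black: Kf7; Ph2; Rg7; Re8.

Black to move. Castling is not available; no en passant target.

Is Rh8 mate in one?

After Rh8: white king on h5; in check: yes, from the black rook on h8.
King squares — g4: attacked by Rg7; h4: attacked by Rh8; g5: attacked by Rg7; g6: attacked by Kf7; h6: attacked by Rh8.
White has no legal moves → checkmate.

yes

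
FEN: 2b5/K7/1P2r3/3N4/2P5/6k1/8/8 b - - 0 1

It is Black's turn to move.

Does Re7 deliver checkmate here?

After Re7: white king on a7; in check: yes, from the black rook on e7.
White has 5 legal replies: Kb8, Ka8, Nxe7, Nc7, b7.
In check but a legal move exists → not checkmate.

no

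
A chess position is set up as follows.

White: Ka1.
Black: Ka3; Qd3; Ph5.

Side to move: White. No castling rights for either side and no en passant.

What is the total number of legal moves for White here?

0

White to move; king on a1.
In check: no.
Legal moves: none.
Count: 0.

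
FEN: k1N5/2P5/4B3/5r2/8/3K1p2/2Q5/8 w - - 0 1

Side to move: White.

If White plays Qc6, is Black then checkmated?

After Qc6: black king on a8; in check: yes, from the white queen on c6.
King squares — a7: attacked by Nc8; b7: attacked by Qc6; b8: attacked by Pc7.
Black has no legal moves → checkmate.

yes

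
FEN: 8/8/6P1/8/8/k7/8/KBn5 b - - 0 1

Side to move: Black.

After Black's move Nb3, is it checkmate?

yes

After Nb3: white king on a1; in check: yes, from the black knight on b3.
King squares — b1: own bishop; a2: attacked by Ka3; b2: attacked by Ka3.
White has no legal moves → checkmate.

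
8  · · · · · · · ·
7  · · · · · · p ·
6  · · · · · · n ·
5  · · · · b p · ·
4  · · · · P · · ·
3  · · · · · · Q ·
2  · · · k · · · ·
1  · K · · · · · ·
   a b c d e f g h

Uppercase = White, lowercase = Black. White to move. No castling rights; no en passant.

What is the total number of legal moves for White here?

White to move; king on b1.
In check: no.
Legal moves: Qxg6, Qg5+, Qxe5, Qh4, Qg4, Qf4+, Qh3, Qf3, Qe3+, Qd3+, Qc3+, Qb3, Qa3, Qh2+, Qg2+, Qf2+, Qg1, Qe1+, Ka2, exf5.
Count: 20.

20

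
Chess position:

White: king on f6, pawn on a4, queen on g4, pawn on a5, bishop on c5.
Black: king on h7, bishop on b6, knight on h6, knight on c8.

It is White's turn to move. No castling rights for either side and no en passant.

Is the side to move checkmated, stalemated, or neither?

neither

White to move; white king on f6.
In check: no.
Legal moves for White include: Ke6, Kg5, Ke5, Bf8, Be7, Bd6, Bxb6, Bd4, Bb4, Be3, Ba3, Bf2, Bg1, Qg8+, Qxc8, Qg7#, Qd7+, Qg6+, ... (list truncated; more exist).
White has legal moves and is not in check → neither.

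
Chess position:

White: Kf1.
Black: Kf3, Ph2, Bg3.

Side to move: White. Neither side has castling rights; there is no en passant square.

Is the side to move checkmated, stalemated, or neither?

stalemate

White to move; white king on f1.
In check: no.
King squares — e1: attacked by Bg3; g1: attacked by Ph2; e2: attacked by Kf3; f2: attacked by Kf3; g2: attacked by Kf3.
Legal moves for White: none.
Not in check and no legal moves → stalemate.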